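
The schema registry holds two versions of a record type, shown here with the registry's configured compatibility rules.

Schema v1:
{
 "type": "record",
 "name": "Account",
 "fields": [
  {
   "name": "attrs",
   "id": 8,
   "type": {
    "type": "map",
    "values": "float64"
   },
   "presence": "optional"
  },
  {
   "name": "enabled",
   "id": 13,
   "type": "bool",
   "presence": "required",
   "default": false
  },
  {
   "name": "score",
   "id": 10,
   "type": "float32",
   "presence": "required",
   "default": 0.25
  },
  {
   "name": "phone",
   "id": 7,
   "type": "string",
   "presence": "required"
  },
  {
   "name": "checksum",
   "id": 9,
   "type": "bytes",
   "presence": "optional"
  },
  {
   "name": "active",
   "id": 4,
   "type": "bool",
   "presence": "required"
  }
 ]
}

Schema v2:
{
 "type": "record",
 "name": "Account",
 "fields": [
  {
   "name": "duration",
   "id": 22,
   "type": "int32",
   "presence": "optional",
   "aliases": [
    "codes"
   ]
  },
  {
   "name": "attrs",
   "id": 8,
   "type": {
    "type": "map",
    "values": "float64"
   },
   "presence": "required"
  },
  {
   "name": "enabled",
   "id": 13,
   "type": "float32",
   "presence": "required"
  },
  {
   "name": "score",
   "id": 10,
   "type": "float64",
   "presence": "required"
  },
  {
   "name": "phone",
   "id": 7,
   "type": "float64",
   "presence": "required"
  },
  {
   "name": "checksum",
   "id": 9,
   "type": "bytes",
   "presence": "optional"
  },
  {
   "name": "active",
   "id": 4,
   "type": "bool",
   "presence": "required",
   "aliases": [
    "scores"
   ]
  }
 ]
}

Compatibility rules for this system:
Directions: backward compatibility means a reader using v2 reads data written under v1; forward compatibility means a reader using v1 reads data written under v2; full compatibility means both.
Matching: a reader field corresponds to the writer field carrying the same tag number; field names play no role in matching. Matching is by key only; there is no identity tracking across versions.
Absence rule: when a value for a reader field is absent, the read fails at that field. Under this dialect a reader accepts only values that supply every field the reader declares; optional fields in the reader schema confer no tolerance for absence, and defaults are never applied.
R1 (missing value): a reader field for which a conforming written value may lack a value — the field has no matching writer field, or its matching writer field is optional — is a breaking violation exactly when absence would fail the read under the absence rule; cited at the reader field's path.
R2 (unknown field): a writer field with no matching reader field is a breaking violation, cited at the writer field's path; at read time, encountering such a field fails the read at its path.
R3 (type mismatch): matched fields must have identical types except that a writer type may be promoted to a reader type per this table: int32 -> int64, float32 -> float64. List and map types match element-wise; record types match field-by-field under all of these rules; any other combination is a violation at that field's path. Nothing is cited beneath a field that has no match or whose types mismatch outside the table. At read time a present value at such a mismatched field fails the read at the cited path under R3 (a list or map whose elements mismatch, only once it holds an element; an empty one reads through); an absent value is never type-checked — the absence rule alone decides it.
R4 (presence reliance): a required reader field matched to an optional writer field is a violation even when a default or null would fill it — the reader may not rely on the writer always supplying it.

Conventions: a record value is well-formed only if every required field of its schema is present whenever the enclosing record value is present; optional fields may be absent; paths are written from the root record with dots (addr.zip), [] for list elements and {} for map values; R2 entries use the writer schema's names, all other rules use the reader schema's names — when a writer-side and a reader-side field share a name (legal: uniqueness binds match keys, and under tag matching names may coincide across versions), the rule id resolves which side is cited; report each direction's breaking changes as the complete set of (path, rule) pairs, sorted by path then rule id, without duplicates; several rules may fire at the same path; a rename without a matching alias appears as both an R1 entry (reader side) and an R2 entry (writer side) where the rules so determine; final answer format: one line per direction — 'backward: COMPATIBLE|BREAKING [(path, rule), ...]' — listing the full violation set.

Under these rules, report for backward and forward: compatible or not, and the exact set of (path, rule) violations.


backward: BREAKING [(attrs, R1), (attrs, R4), (checksum, R1), (duration, R1), (enabled, R3), (phone, R3)]; forward: BREAKING [(checksum, R1), (duration, R2), (enabled, R3), (phone, R3), (score, R3)]

in Account below, arrows point writer -> reader
backward pass over Account, reader schema v2, writer schema v1:
  duration: no writer-side match
  map<string, float64> -> map<string, float64>, writer optional: attrs aligns to attrs
  bool -> float32, writer required: enabled aligns to enabled
  float32 -> float64, writer required: score aligns to score
  string -> float64, writer required: phone aligns to phone
  bytes -> bytes, writer optional: checksum aligns to checksum
  bool -> bool, writer required: active aligns to active
  breaking: (attrs, R1)
  breaking: (attrs, R4)
  breaking: (checksum, R1)
  breaking: (duration, R1)
  breaking: (enabled, R3)
  breaking: (phone, R3)
  backward on Account therefore BREAKING (6)
forward pass over Account, reader schema v1, writer schema v2:
  map<string, float64> -> map<string, float64>, writer required: attrs aligns to attrs
  float32 -> bool, writer required: enabled aligns to enabled
  float64 -> float32, writer required: score aligns to score
  float64 -> string, writer required: phone aligns to phone
  bytes -> bytes, writer optional: checksum aligns to checksum
  bool -> bool, writer required: active aligns to active
  writer field duration has no reader counterpart
  breaking: (checksum, R1)
  breaking: (duration, R2)
  breaking: (enabled, R3)
  breaking: (phone, R3)
  breaking: (score, R3)
  forward on Account therefore BREAKING (5)


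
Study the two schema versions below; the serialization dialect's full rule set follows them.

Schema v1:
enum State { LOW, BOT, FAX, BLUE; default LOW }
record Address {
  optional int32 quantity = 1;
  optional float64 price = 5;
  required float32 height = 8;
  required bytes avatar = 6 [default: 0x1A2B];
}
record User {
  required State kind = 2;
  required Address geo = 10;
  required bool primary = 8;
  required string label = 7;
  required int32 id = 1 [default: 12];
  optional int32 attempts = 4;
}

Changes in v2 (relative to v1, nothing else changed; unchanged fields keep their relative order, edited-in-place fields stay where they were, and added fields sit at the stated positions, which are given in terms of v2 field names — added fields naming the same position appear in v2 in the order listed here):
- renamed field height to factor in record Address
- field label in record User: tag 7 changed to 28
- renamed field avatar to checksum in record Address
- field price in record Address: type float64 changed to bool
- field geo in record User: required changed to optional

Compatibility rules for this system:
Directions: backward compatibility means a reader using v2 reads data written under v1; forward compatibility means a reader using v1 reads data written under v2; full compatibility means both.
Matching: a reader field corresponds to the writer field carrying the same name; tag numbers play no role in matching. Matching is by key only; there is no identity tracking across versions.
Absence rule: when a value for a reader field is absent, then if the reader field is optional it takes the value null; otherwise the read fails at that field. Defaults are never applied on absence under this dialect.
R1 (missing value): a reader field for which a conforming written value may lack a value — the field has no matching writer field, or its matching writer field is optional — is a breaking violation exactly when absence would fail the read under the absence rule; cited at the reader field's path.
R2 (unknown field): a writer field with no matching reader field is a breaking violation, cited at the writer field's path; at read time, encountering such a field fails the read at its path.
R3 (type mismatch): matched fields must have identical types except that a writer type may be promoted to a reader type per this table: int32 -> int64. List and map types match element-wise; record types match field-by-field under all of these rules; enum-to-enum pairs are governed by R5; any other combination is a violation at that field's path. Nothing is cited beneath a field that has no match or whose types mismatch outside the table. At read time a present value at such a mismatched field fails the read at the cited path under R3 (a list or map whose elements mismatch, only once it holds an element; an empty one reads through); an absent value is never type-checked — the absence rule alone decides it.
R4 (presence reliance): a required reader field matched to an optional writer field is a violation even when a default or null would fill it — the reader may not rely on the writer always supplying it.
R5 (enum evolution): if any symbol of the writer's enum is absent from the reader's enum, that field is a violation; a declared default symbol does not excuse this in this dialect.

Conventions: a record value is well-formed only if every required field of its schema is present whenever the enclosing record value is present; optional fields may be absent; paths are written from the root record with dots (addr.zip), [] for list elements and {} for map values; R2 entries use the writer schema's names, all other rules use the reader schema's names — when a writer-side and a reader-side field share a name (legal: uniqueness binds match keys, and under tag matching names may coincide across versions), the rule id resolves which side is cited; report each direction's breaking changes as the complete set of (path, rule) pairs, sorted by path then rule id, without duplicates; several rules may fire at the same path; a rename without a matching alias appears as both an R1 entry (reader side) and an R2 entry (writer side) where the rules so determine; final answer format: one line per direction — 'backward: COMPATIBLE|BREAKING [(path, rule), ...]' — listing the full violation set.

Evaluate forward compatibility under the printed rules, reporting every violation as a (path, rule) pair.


the writer's type comes first in each User pair
forward on User — v1 reading data written by v2:
  State -> State, writer required: kind aligns to kind
  Address -> Address, writer optional: geo aligns to geo
  bool -> bool, writer required: primary aligns to primary
  string -> string, writer required: label aligns to label
  int32 -> int32, writer required: id aligns to id
  int32 -> int32, writer optional: attempts aligns to attempts
  int32 -> int32, writer optional: geo.quantity aligns to geo.quantity
  bool -> float64, writer optional: geo.price aligns to geo.price
  no writer field matches reader geo.height
  no writer field matches reader geo.avatar
  writer field geo.factor has no reader counterpart
  writer field geo.checksum has no reader counterpart
  rule R1 violated at geo
  rule R4 violated at geo
  rule R1 violated at geo.avatar
  rule R2 violated at geo.checksum
  rule R2 violated at geo.factor
  rule R1 violated at geo.height
  rule R3 violated at geo.price
  => 7 violation(s): forward is BREAKING for User
remaining User differences; none change what is asked:
  field label in record User: tag 7 changed to 28 -> triggers nothing under User's printed rules — same verdict

forward: BREAKING [(geo, R1), (geo, R4), (geo.avatar, R1), (geo.checksum, R2), (geo.factor, R2), (geo.height, R1), (geo.price, R3)]


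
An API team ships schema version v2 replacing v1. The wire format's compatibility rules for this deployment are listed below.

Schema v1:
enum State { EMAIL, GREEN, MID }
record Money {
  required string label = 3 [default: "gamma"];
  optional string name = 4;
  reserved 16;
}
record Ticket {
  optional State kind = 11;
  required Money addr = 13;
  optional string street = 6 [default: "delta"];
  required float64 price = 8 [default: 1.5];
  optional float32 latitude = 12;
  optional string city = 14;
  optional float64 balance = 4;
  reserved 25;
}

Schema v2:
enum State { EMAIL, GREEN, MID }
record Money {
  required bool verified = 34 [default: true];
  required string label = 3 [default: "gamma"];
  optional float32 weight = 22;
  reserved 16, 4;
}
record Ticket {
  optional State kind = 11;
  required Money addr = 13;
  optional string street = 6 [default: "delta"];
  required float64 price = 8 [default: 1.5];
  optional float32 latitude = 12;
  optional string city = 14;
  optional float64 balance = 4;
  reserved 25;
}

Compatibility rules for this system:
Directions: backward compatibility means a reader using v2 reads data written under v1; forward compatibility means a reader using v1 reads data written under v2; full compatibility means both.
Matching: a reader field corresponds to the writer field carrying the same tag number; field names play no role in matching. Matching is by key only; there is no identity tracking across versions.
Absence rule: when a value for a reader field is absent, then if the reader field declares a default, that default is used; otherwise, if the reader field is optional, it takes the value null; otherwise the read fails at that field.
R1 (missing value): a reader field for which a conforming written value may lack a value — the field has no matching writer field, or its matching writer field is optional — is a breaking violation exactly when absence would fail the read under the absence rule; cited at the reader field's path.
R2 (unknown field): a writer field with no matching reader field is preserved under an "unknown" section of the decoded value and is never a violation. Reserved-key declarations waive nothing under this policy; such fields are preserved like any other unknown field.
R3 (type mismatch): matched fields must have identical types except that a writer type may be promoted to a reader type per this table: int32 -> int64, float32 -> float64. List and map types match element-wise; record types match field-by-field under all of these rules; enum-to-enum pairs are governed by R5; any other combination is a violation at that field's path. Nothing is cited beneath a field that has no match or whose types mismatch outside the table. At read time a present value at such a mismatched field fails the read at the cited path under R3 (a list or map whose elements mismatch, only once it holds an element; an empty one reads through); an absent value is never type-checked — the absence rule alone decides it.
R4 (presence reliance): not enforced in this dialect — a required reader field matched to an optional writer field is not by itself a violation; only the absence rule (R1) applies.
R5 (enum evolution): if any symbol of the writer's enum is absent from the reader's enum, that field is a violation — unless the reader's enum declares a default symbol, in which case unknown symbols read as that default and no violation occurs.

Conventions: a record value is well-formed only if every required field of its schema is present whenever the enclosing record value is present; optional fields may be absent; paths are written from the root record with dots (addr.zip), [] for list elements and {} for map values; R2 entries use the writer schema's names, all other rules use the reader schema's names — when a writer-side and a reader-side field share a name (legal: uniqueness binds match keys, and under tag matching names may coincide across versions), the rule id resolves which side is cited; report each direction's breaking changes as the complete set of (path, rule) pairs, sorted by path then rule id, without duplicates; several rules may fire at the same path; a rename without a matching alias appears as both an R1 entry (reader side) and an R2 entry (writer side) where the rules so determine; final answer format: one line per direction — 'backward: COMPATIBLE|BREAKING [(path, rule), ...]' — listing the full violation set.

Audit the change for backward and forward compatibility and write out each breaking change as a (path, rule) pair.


each type pair in Ticket: writer, then reader
checking backward for Ticket: reader v2 against writer v1:
  State -> State, writer optional: kind aligns to kind
  Money -> Money, writer required: addr aligns to addr
  string -> string, writer optional: street aligns to street
  float64 -> float64, writer required: price aligns to price
  float32 -> float32, writer optional: latitude aligns to latitude
  string -> string, writer optional: city aligns to city
  float64 -> float64, writer optional: balance aligns to balance
  no writer field matches reader addr.verified
  string -> string, writer required: addr.label aligns to addr.label
  no writer field matches reader addr.weight
  writer addr.name: unknown to reader
  nothing fires on Ticket: backward is COMPATIBLE
checking forward for Ticket: reader v1 against writer v2:
  State -> State, writer optional: kind aligns to kind
  Money -> Money, writer required: addr aligns to addr
  string -> string, writer optional: street aligns to street
  float64 -> float64, writer required: price aligns to price
  float32 -> float32, writer optional: latitude aligns to latitude
  string -> string, writer optional: city aligns to city
  float64 -> float64, writer optional: balance aligns to balance
  string -> string, writer required: addr.label aligns to addr.label
  no writer field matches reader addr.name
  writer addr.verified: unknown to reader
  writer addr.weight: unknown to reader
  nothing fires on Ticket: forward is COMPATIBLE

backward: COMPATIBLE []; forward: COMPATIBLE []


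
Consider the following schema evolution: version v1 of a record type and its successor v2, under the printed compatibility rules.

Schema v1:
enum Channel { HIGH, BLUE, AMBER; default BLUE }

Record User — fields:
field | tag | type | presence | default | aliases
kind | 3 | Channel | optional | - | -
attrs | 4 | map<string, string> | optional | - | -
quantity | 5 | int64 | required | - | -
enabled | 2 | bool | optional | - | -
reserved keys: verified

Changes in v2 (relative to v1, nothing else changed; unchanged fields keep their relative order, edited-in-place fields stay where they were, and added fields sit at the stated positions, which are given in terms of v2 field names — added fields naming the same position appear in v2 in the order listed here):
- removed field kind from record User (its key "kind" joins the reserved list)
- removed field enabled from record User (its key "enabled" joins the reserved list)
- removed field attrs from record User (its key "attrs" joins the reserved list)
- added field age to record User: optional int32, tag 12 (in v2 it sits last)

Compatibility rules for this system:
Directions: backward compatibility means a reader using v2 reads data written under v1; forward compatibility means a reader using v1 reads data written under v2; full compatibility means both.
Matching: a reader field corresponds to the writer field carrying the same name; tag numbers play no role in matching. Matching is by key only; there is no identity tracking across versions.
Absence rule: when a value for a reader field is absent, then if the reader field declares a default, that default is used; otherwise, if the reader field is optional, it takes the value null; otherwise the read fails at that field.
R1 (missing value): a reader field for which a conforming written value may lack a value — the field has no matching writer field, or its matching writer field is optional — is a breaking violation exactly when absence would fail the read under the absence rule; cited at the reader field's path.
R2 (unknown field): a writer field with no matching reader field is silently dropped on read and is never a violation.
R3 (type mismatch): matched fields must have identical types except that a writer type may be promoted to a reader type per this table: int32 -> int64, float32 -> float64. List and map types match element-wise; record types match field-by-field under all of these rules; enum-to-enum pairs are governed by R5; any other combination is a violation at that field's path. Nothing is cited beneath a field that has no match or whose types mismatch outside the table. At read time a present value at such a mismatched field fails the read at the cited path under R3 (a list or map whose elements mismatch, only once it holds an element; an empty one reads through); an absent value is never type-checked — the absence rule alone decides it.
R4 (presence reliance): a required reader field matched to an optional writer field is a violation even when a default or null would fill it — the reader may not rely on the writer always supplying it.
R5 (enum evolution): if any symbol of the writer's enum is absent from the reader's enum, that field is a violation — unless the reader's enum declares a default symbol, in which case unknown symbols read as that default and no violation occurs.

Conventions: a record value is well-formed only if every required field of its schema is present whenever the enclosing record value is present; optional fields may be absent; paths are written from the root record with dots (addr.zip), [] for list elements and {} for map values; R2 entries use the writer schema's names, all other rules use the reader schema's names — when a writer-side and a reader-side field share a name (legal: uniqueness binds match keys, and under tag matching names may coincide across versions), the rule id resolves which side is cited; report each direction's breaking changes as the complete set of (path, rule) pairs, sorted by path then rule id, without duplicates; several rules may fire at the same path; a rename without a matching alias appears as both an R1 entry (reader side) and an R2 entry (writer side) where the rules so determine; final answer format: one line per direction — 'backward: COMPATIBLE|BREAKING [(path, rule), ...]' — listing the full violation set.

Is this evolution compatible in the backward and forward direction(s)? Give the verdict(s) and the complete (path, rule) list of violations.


backward: COMPATIBLE []; forward: COMPATIBLE []

the writer's type comes first in each User pair
backward pass over User, reader schema v2, writer schema v1:
  writer required, int64 -> int64: reader quantity maps from writer quantity
  no writer field matches reader age
  leftover writer field: kind
  leftover writer field: attrs
  leftover writer field: enabled
  nothing fires on User: backward is COMPATIBLE
forward pass over User, reader schema v1, writer schema v2:
  no writer field matches reader kind
  no writer field matches reader attrs
  writer required, int64 -> int64: reader quantity maps from writer quantity
  no writer field matches reader enabled
  leftover writer field: age
  nothing fires on User: forward is COMPATIBLE


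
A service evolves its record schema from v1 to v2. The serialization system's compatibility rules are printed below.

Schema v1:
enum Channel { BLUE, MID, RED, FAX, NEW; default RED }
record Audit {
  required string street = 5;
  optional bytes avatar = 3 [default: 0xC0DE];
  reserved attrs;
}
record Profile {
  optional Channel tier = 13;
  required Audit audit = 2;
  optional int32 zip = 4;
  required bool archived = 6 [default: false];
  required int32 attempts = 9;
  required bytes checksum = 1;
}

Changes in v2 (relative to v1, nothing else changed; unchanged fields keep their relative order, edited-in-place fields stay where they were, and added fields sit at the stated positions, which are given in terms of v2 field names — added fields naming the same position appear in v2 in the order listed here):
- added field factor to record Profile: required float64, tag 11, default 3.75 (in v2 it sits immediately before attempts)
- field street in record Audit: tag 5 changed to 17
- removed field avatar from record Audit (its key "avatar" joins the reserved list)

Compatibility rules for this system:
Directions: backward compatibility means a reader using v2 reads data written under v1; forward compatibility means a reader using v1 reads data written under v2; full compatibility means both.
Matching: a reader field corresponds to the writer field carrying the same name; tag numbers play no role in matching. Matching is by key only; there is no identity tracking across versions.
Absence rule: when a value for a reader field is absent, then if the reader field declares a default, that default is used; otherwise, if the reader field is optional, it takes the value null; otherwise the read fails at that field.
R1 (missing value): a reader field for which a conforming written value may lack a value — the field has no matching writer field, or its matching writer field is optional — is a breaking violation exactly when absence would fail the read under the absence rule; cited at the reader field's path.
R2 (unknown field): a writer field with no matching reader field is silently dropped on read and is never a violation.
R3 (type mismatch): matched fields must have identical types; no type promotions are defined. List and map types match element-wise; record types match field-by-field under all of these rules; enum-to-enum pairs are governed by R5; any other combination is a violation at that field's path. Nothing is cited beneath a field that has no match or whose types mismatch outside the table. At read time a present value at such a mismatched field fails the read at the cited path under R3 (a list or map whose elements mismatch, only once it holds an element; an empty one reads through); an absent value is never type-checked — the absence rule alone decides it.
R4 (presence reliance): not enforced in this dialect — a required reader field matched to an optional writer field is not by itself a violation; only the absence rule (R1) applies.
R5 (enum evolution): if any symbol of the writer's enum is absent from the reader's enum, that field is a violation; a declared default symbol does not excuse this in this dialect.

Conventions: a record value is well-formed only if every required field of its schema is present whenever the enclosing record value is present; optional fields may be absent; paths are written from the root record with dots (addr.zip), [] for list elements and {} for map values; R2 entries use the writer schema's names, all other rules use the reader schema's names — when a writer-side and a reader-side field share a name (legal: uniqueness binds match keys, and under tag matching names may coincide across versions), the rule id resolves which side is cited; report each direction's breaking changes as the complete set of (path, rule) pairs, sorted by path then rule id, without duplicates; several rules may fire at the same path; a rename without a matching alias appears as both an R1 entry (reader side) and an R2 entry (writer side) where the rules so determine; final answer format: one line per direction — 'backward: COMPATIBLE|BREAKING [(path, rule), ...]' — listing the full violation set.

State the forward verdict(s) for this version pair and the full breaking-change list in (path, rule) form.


forward: COMPATIBLE []

each type pair in Profile: writer, then reader
checking forward for Profile: reader v1 against writer v2:
  tier: paired with writer tier (Channel -> Channel; writer optional)
  audit: paired with writer audit (Audit -> Audit; writer required)
  zip: paired with writer zip (int32 -> int32; writer optional)
  archived: paired with writer archived (bool -> bool; writer required)
  attempts: paired with writer attempts (int32 -> int32; writer required)
  checksum: paired with writer checksum (bytes -> bytes; writer required)
  leftover writer field: factor
  audit.street: paired with writer audit.street (string -> string; writer required)
  audit.avatar: no writer match
  nothing fires on Profile: forward is COMPATIBLE
the rest of the Profile diff is inert for this question:
  added field factor to record Profile: required float64, tag 11, default 3.75 (in v2 it sits immediately before attempts) -> fires no rule on Profile, leaving the asked answer as it is
  field street in record Audit: tag 5 changed to 17 -> fires no rule on Profile, leaving the asked answer as it is
  removed field avatar from record Audit (its key "avatar" joins the reserved list) -> fires no rule on Profile, leaving the asked answer as it is


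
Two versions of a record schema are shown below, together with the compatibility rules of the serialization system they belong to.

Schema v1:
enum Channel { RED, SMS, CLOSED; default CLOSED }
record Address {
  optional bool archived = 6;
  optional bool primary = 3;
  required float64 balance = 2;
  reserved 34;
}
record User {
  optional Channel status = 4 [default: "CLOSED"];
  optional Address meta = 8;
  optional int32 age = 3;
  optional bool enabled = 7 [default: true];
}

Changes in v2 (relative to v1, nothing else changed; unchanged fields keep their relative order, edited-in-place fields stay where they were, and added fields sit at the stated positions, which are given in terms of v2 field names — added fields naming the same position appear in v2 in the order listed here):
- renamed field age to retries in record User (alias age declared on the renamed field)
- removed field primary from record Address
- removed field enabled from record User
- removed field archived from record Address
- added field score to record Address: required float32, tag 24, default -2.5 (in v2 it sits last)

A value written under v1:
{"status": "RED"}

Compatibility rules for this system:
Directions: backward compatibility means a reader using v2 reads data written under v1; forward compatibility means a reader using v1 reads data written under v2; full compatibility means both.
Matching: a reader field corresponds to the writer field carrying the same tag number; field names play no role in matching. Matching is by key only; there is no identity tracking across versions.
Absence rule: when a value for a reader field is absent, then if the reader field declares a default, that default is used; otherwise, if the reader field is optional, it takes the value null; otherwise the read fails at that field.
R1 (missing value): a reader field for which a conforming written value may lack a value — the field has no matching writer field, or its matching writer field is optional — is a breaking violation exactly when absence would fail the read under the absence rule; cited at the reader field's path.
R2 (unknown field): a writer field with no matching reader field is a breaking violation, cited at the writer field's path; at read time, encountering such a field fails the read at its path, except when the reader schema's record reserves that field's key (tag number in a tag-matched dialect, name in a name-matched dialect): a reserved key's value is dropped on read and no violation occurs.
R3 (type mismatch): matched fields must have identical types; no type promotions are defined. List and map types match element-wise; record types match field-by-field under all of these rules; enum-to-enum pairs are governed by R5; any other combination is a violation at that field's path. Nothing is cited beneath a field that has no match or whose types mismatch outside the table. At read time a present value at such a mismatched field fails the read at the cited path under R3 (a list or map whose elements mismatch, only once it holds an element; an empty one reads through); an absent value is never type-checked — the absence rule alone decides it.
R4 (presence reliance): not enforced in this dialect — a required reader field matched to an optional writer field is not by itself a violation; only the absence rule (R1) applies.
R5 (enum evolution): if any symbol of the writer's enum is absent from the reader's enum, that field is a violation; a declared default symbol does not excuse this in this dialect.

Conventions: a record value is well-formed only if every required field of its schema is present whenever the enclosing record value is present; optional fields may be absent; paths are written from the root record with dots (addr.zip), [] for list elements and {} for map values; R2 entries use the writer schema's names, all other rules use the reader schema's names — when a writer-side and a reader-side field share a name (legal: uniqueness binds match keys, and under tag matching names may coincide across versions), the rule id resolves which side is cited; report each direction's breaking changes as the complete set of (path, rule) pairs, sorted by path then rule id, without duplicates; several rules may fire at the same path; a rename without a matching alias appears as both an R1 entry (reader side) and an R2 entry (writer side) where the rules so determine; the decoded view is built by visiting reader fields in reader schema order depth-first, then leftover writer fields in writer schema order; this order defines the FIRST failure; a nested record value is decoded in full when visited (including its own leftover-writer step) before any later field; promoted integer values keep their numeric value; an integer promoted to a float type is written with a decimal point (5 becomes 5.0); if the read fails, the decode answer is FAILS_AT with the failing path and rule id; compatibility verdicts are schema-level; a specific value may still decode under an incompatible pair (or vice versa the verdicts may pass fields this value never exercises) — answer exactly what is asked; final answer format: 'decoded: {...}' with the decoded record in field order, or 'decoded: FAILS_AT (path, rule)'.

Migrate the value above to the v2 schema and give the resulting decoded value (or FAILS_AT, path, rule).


the writer's type comes first in each User pair
decode (reader v2):
  status := "RED"
  meta := null (absent, optional -> null)
  retries := null (absent, optional -> null)
  => decoded: {"status": "RED", "meta": null, "retries": null}
ruling out the remaining User differences:
  removed field primary from record Address -> affects the rule determinations only; this particular User value decodes identically
  removed field archived from record Address -> affects the rule determinations only; this particular User value decodes identically
  added field score to record Address: required float32, tag 24, default -2.5 (in v2 it sits last) -> affects the rule determinations only; this particular User value decodes identically

decoded: {"status": "RED", "meta": null, "retries": null}


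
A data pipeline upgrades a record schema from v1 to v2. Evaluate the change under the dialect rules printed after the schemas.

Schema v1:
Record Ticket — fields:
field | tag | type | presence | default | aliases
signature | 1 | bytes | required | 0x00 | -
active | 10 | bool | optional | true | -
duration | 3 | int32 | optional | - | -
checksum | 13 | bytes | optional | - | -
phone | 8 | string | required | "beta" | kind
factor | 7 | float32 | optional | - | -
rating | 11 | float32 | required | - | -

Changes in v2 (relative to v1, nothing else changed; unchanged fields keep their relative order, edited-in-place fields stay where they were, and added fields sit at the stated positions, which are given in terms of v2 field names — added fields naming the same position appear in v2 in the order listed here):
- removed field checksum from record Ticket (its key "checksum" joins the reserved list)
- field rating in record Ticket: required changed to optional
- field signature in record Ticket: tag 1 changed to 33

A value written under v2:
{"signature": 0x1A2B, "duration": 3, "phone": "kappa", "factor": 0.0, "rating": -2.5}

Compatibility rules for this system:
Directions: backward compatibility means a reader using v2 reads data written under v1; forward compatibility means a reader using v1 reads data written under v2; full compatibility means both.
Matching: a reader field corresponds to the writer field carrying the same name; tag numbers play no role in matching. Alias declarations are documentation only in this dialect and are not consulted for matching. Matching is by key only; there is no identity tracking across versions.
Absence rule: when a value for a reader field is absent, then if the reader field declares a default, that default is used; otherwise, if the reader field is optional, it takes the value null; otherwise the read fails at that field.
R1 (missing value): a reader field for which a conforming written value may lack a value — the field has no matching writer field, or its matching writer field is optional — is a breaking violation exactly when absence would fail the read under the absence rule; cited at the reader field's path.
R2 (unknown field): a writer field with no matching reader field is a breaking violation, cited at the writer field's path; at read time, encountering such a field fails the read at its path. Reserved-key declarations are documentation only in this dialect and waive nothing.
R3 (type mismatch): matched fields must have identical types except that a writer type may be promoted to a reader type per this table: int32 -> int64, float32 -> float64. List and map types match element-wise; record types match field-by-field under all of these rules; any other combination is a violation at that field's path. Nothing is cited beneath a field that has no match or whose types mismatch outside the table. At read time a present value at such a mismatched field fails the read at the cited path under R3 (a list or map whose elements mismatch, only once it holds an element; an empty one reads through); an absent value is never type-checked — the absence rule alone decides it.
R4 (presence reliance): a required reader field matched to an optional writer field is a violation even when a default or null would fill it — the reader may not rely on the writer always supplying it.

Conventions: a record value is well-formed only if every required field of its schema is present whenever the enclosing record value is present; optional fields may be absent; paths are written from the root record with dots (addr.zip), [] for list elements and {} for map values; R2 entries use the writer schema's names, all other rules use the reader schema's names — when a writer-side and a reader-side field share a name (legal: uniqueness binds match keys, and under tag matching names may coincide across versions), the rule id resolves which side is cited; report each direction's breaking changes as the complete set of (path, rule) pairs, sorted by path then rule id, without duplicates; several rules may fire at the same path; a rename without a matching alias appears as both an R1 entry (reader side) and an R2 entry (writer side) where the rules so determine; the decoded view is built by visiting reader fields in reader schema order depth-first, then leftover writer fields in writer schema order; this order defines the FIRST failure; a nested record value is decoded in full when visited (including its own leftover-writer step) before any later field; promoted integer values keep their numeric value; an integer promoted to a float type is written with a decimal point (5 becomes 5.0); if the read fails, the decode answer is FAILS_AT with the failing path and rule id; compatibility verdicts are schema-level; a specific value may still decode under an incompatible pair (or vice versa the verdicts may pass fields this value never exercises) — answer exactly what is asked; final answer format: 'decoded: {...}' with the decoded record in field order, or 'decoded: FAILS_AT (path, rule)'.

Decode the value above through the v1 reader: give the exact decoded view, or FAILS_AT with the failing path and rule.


decoded: {"signature": 0x1A2B, "active": true, "duration": 3, "checksum": null, "phone": "kappa", "factor": 0.0, "rating": -2.5}

each type pair in Ticket: writer, then reader
decode (reader v1):
  signature := 0x1A2B
  active := true (no value, default fills)
  duration := 3
  checksum := null (not supplied -> null)
  phone := "kappa"
  factor := 0.0
  rating := -2.5
  => decoded: {"signature": 0x1A2B, "active": true, "duration": 3, "checksum": null, "phone": "kappa", "factor": 0.0, "rating": -2.5}
remaining Ticket differences; none change what is asked:
  removed field checksum from record Ticket (its key "checksum" joins the reserved list) -> a verdict-level change on Ticket — the shown value reads the same
  field rating in record Ticket: required changed to optional -> a verdict-level change on Ticket — the shown value reads the same
  field signature in record Ticket: tag 1 changed to 33 -> inert under this dialect — no rule fires on Ticket and the result does not move
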